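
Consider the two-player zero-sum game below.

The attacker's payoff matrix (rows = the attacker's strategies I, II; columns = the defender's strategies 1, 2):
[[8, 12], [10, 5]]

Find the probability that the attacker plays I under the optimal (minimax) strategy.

Row minima are 8 and 5, so the attacker's maximin is 8; column maxima are 10 and 12, so the defender's minimax is 10. These differ, so the equilibrium is in mixed strategies.
Let the attacker play I with probability p. The defender is indifferent when 8p + 10(1−p) = 12p + 5(1−p), giving p = 5/9.

5/9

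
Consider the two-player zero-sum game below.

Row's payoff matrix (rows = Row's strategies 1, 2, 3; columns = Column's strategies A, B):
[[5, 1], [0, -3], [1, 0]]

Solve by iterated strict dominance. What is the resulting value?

1

Column A is strictly dominated by B for Column (1<5, -3<0, 0<1); eliminate A.
Row 2 is strictly dominated by row 1 (1>-3); eliminate 2.
Row 3 is strictly dominated by row 1 (1>0); eliminate 3.
Only (1, B) remains, with payoff 1.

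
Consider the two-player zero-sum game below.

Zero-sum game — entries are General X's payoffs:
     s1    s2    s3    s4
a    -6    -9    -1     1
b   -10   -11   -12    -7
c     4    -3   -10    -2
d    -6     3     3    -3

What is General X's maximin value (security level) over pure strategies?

-6

The worst-case payoff for each row is a: -9, b: -12, c: -10, d: -6.
The best of these is -6.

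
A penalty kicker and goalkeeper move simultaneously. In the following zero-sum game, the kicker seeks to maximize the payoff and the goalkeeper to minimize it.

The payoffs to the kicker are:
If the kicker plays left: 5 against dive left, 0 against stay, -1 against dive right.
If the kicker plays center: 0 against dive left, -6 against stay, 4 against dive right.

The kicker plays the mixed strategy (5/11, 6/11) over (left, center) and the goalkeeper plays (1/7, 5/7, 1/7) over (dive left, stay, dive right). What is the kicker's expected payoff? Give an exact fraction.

-136/77

Against (1/7, 5/7, 1/7), each row's expected payoff is left: 4/7; center: -26/7.
Taking the (5/11, 6/11)-weighted average: (5/11)·(4/7) + (6/11)·(-26/7) = -136/77.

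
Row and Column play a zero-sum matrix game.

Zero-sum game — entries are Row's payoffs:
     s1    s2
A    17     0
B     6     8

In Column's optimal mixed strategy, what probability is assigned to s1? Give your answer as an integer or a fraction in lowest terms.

Row minima are 0 and 6, so Row's maximin is 6; column maxima are 17 and 8, so Column's minimax is 8. These differ, so the equilibrium is in mixed strategies.
Let Column play s1 with probability q. Row is indifferent when 17q = 6q + 8(1−q), giving q = 8/19.

8/19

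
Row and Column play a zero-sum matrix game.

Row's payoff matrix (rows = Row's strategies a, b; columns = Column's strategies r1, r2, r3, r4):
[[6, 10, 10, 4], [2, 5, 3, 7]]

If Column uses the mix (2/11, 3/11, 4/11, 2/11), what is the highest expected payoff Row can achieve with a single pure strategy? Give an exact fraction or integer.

a: (6)·(2/11) + (10)·(3/11) + (10)·(4/11) + (4)·(2/11) = 90/11.
b: (2)·(2/11) + (5)·(3/11) + (3)·(4/11) + (7)·(2/11) = 45/11.
The best pure response is a with expected payoff 90/11.

90/11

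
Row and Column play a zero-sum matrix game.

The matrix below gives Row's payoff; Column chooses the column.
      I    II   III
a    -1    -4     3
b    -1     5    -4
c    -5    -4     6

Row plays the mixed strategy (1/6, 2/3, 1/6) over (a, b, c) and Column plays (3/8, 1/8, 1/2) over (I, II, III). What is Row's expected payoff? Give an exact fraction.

Against (3/8, 1/8, 1/2), each row's expected payoff is a: 5/8; b: -7/4; c: 5/8.
Taking the (1/6, 2/3, 1/6)-weighted average: (1/6)·(5/8) + (2/3)·(-7/4) + (1/6)·(5/8) = -23/24.

-23/24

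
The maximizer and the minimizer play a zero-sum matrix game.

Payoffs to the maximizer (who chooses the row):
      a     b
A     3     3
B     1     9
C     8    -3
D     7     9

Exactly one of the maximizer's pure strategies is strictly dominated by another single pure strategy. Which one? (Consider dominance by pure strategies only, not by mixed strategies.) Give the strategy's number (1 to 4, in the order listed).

Compare A with D: 7 > 3, 9 > 3.
So D strictly dominates A for the maximizer; A is strictly dominated.

1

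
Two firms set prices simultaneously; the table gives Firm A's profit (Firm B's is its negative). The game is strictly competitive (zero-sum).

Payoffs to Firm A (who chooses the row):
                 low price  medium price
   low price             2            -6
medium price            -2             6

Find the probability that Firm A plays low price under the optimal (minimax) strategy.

Row minima are -6 and -2, so Firm A's maximin is -2; column maxima are 2 and 6, so Firm B's minimax is 2. These differ, so the equilibrium is in mixed strategies.
Let Firm A play low price with probability p. Firm B is indifferent when 2p − 2(1−p) = −6p + 6(1−p), giving p = 1/2.

1/2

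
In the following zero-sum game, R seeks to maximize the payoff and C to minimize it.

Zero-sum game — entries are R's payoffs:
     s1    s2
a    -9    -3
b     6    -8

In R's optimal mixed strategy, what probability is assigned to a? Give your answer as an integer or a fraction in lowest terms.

7/10

Row minima are -9 and -8, so R's maximin is -8; column maxima are 6 and -3, so C's minimax is -3. These differ, so the equilibrium is in mixed strategies.
Let R play a with probability p. C is indifferent when −9p + 6(1−p) = −3p − 8(1−p), giving p = 7/10.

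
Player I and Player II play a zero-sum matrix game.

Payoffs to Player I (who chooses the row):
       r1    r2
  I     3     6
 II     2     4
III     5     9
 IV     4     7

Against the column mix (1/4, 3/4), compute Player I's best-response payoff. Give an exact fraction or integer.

8

I: (3)·(1/4) + (6)·(3/4) = 21/4.
II: (2)·(1/4) + (4)·(3/4) = 7/2.
III: (5)·(1/4) + (9)·(3/4) = 8.
IV: (4)·(1/4) + (7)·(3/4) = 25/4.
The best pure response is III with expected payoff 8.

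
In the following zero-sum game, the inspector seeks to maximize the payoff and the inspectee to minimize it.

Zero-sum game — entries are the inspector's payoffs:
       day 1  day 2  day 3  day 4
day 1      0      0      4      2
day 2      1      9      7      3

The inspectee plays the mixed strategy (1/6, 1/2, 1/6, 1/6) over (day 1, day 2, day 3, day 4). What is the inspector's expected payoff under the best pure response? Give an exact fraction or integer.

day 1: (0)·(1/6) + (0)·(1/2) + (4)·(1/6) + (2)·(1/6) = 1.
day 2: (1)·(1/6) + (9)·(1/2) + (7)·(1/6) + (3)·(1/6) = 19/3.
The best pure response is day 2 with expected payoff 19/3.

19/3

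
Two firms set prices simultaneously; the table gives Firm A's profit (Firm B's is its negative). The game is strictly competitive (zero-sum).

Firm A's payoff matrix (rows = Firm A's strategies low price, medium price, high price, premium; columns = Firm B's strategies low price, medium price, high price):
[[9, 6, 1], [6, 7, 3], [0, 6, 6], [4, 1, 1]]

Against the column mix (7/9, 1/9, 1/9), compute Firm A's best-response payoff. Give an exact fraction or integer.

low price: (9)·(7/9) + (6)·(1/9) + (1)·(1/9) = 70/9.
medium price: (6)·(7/9) + (7)·(1/9) + (3)·(1/9) = 52/9.
high price: (0)·(7/9) + (6)·(1/9) + (6)·(1/9) = 4/3.
premium: (4)·(7/9) + (1)·(1/9) + (1)·(1/9) = 10/3.
The best pure response is low price with expected payoff 70/9.

70/9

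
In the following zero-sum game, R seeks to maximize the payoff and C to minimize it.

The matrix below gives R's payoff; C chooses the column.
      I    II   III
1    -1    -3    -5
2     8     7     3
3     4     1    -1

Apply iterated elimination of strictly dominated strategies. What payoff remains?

3

Column II is strictly dominated by III for C (-5<-3, 3<7, -1<1); eliminate II.
Row 1 is strictly dominated by row 2 (8>-1, 3>-5); eliminate 1.
Column I is strictly dominated by III for C (3<8, -1<4); eliminate I.
Row 3 is strictly dominated by row 2 (3>-1); eliminate 3.
Only (2, III) remains, with payoff 3.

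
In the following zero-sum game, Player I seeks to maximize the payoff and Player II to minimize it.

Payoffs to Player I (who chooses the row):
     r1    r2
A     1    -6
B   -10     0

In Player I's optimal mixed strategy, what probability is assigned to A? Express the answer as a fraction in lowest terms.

10/17

Row minima are -6 and -10, so Player I's maximin is -6; column maxima are 1 and 0, so Player II's minimax is 0. These differ, so the equilibrium is in mixed strategies.
Let Player I play A with probability p. Player II is indifferent when p − 10(1−p) = −6p, giving p = 10/17.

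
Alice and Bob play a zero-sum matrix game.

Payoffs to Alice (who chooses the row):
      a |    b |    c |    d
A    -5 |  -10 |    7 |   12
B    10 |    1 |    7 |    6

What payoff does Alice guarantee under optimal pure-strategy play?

1

Row minima: -10, 1 → Alice's maximin is 1.
Column maxima: 10, 1, 7, 12 → Bob's minimax is 1.
They coincide at (B, b), so the value is 1.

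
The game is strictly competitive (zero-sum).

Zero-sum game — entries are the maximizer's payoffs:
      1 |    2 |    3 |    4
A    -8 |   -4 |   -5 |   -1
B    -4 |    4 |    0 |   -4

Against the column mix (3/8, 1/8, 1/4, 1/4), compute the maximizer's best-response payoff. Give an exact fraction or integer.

-2

A: (-8)·(3/8) + (-4)·(1/8) + (-5)·(1/4) + (-1)·(1/4) = -5.
B: (-4)·(3/8) + (4)·(1/8) + (0)·(1/4) + (-4)·(1/4) = -2.
The best pure response is B with expected payoff -2.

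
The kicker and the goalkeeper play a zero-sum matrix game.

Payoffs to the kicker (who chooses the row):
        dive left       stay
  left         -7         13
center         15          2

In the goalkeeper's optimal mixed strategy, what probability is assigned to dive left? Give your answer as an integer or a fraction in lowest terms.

Row minima are -7 and 2, so the kicker's maximin is 2; column maxima are 15 and 13, so the goalkeeper's minimax is 13. These differ, so the equilibrium is in mixed strategies.
Let the goalkeeper play dive left with probability q. The kicker is indifferent when −7q + 13(1−q) = 15q + 2(1−q), giving q = 1/3.

1/3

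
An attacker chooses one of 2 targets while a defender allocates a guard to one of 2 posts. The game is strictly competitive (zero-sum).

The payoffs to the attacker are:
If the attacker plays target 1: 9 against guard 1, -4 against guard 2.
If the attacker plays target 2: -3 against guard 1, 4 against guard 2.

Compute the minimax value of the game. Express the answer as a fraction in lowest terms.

Row minima are -4 and -3, so the attacker's maximin is -3; column maxima are 9 and 4, so the defender's minimax is 4. These differ, so the equilibrium is in mixed strategies.
Let the attacker play target 1 with probability p. The defender is indifferent when 9p − 3(1−p) = −4p + 4(1−p), giving p = 7/20.
Let the defender play guard 1 with probability q. The attacker is indifferent when 9q − 4(1−q) = −3q + 4(1−q), giving q = 2/5.
The value is 9·(2/5) + (-4)·(3/5) = 6/5.

6/5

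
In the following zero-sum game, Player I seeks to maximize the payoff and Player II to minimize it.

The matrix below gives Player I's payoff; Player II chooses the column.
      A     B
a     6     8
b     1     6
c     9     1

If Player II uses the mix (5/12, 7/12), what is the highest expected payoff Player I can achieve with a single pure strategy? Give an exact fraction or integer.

43/6

a: (6)·(5/12) + (8)·(7/12) = 43/6.
b: (1)·(5/12) + (6)·(7/12) = 47/12.
c: (9)·(5/12) + (1)·(7/12) = 13/3.
The best pure response is a with expected payoff 43/6.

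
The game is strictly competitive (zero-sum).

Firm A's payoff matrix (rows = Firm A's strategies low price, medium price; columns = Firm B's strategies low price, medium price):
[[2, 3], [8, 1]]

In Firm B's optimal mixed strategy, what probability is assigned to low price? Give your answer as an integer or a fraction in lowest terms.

1/4

Row minima are 2 and 1, so Firm A's maximin is 2; column maxima are 8 and 3, so Firm B's minimax is 3. These differ, so the equilibrium is in mixed strategies.
Let Firm B play low price with probability q. Firm A is indifferent when 2q + 3(1−q) = 8q + (1−q), giving q = 1/4.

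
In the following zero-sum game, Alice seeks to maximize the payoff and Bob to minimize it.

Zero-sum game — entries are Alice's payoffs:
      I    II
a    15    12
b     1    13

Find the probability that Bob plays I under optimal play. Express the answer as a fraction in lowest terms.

Row minima are 12 and 1, so Alice's maximin is 12; column maxima are 15 and 13, so Bob's minimax is 13. These differ, so the equilibrium is in mixed strategies.
Let Bob play I with probability q. Alice is indifferent when 15q + 12(1−q) = q + 13(1−q), giving q = 1/15.

1/15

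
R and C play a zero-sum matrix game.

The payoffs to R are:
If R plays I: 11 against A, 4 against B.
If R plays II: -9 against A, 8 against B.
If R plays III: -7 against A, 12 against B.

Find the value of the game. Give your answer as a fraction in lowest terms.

80/13

Row II is strictly dominated by row III, so R never plays it.
The remaining 2×2 game on (I, III) × (A, B) has no saddle point. Let R play I with probability p; indifference gives 11p − 7(1−p) = 4p + 12(1−p), so p = 19/26.
Similarly C's optimal q on A is 4/13, and the value is 11·(4/13) + (4)·(9/13) = 80/13.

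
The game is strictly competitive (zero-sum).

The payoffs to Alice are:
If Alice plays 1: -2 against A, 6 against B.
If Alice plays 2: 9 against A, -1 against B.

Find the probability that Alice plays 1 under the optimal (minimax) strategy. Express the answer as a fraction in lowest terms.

Row minima are -2 and -1, so Alice's maximin is -1; column maxima are 9 and 6, so Bob's minimax is 6. These differ, so the equilibrium is in mixed strategies.
Let Alice play 1 with probability p. Bob is indifferent when −2p + 9(1−p) = 6p − (1−p), giving p = 5/9.

5/9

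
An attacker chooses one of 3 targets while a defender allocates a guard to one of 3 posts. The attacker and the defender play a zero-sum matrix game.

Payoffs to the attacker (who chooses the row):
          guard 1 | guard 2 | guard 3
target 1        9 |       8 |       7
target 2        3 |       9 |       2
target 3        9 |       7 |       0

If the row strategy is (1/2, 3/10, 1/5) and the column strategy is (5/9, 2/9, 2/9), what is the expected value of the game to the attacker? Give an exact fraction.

Against (5/9, 2/9, 2/9), each row's expected payoff is target 1: 25/3; target 2: 37/9; target 3: 59/9.
Taking the (1/2, 3/10, 1/5)-weighted average: (1/2)·(25/3) + (3/10)·(37/9) + (1/5)·(59/9) = 302/45.

302/45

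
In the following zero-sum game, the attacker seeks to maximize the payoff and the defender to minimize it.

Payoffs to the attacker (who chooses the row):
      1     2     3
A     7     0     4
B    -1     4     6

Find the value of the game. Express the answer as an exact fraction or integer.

Column 3 is strictly dominated by 2 for the defender (it gives the attacker more in every row).
The remaining 2×2 game on (A, B) × (1, 2) has no saddle point. Let the attacker play A with probability p; indifference gives 7p − (1−p) = 4(1−p), so p = 5/12.
Similarly the defender's optimal q on 1 is 1/3, and the value is 7·(1/3) + (0)·(2/3) = 7/3.

7/3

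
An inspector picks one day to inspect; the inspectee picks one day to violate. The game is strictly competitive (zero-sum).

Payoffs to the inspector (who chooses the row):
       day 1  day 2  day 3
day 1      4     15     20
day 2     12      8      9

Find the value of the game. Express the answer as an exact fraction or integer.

148/15

Column day 3 is strictly dominated by day 2 for the inspectee (it gives the inspector more in every row).
The remaining 2×2 game on (day 1, day 2) × (day 1, day 2) has no saddle point. Let the inspector play day 1 with probability p; indifference gives 4p + 12(1−p) = 15p + 8(1−p), so p = 4/15.
Similarly the inspectee's optimal q on day 1 is 7/15, and the value is 4·(7/15) + (15)·(8/15) = 148/15.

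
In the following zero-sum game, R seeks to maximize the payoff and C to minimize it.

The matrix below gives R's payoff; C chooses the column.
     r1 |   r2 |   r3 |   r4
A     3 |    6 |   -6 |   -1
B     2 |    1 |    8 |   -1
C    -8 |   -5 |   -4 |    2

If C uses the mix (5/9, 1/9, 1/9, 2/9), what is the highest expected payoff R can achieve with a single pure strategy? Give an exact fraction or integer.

A: (3)·(5/9) + (6)·(1/9) + (-6)·(1/9) + (-1)·(2/9) = 13/9.
B: (2)·(5/9) + (1)·(1/9) + (8)·(1/9) + (-1)·(2/9) = 17/9.
C: (-8)·(5/9) + (-5)·(1/9) + (-4)·(1/9) + (2)·(2/9) = -5.
The best pure response is B with expected payoff 17/9.

17/9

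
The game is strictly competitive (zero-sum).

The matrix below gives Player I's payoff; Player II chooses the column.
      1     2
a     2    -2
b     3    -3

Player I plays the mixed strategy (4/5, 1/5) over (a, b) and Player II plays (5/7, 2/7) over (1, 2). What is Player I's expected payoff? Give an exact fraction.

Against (5/7, 2/7), each row's expected payoff is a: 6/7; b: 9/7.
Taking the (4/5, 1/5)-weighted average: (4/5)·(6/7) + (1/5)·(9/7) = 33/35.

33/35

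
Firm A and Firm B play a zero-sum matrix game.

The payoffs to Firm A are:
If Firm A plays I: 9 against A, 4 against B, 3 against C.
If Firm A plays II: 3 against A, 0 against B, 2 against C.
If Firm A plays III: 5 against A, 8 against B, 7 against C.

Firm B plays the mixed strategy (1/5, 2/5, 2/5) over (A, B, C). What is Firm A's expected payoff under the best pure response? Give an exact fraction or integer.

7

I: (9)·(1/5) + (4)·(2/5) + (3)·(2/5) = 23/5.
II: (3)·(1/5) + (0)·(2/5) + (2)·(2/5) = 7/5.
III: (5)·(1/5) + (8)·(2/5) + (7)·(2/5) = 7.
The best pure response is III with expected payoff 7.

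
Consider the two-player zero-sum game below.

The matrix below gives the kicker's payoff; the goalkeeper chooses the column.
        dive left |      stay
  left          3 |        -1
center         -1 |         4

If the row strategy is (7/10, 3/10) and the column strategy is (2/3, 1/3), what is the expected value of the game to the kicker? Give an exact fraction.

41/30

Against (2/3, 1/3), each row's expected payoff is left: 5/3; center: 2/3.
Taking the (7/10, 3/10)-weighted average: (7/10)·(5/3) + (3/10)·(2/3) = 41/30.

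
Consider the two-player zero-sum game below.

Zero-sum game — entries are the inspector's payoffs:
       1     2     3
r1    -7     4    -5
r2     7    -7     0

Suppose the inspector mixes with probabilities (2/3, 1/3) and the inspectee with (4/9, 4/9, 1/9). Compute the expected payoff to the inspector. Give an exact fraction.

-34/27

Against (4/9, 4/9, 1/9), each row's expected payoff is r1: -17/9; r2: 0.
Taking the (2/3, 1/3)-weighted average: (2/3)·(-17/9) + (1/3)·(0) = -34/27.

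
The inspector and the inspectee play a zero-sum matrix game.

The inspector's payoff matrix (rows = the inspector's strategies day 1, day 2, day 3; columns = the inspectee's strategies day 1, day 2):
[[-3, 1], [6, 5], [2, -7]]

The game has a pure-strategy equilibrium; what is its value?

5

Row minima: -3, 5, -7 → the inspector's maximin is 5.
Column maxima: 6, 5 → the inspectee's minimax is 5.
They coincide at (day 2, day 2), so the value is 5.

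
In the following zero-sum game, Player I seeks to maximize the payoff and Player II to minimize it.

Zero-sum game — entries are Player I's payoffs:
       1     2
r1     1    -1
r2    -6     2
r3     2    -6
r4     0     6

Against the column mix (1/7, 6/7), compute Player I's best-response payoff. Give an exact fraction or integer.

36/7

r1: (1)·(1/7) + (-1)·(6/7) = -5/7.
r2: (-6)·(1/7) + (2)·(6/7) = 6/7.
r3: (2)·(1/7) + (-6)·(6/7) = -34/7.
r4: (0)·(1/7) + (6)·(6/7) = 36/7.
The best pure response is r4 with expected payoff 36/7.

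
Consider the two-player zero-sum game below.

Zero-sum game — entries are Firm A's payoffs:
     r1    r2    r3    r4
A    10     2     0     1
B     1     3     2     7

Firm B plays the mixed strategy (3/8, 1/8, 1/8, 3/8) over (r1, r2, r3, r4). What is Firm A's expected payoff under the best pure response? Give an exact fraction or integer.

A: (10)·(3/8) + (2)·(1/8) + (0)·(1/8) + (1)·(3/8) = 35/8.
B: (1)·(3/8) + (3)·(1/8) + (2)·(1/8) + (7)·(3/8) = 29/8.
The best pure response is A with expected payoff 35/8.

35/8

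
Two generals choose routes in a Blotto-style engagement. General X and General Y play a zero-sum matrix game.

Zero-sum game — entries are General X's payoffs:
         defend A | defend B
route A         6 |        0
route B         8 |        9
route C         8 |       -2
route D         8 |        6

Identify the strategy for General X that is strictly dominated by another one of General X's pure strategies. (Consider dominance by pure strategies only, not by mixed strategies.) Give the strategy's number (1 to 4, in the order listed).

Compare route A with route B: 8 > 6, 9 > 0.
So route B strictly dominates route A for General X; route A is strictly dominated.

1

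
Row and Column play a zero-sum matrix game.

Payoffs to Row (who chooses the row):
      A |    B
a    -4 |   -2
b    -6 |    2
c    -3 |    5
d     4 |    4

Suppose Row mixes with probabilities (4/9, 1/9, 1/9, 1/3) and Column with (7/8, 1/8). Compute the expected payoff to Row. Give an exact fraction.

-10/9

Against (7/8, 1/8), each row's expected payoff is a: -15/4; b: -5; c: -2; d: 4.
Taking the (4/9, 1/9, 1/9, 1/3)-weighted average: (4/9)·(-15/4) + (1/9)·(-5) + (1/9)·(-2) + (1/3)·(4) = -10/9.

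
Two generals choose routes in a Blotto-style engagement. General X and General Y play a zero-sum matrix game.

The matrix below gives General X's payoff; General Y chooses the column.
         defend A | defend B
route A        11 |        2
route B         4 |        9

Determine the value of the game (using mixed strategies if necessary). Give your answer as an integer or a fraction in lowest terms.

13/2

Row minima are 2 and 4, so General X's maximin is 4; column maxima are 11 and 9, so General Y's minimax is 9. These differ, so the equilibrium is in mixed strategies.
Let General X play route A with probability p. General Y is indifferent when 11p + 4(1−p) = 2p + 9(1−p), giving p = 5/14.
Let General Y play defend A with probability q. General X is indifferent when 11q + 2(1−q) = 4q + 9(1−q), giving q = 1/2.
The value is 11·(1/2) + (2)·(1/2) = 13/2.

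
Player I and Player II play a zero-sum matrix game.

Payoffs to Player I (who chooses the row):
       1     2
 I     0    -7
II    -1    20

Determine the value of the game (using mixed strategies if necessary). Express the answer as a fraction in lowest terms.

Row minima are -7 and -1, so Player I's maximin is -1; column maxima are 0 and 20, so Player II's minimax is 0. These differ, so the equilibrium is in mixed strategies.
Let Player I play I with probability p. Player II is indifferent when −(1−p) = −7p + 20(1−p), giving p = 3/4.
Let Player II play 1 with probability q. Player I is indifferent when −7(1−q) = −q + 20(1−q), giving q = 27/28.
The value is 0·(27/28) + (-7)·(1/28) = -1/4.

-1/4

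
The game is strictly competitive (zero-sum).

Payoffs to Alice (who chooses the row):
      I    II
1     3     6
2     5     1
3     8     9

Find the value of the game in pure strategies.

8

Row minima: 3, 1, 8 → Alice's maximin is 8.
Column maxima: 8, 9 → Bob's minimax is 8.
They coincide at (3, I), so the value is 8.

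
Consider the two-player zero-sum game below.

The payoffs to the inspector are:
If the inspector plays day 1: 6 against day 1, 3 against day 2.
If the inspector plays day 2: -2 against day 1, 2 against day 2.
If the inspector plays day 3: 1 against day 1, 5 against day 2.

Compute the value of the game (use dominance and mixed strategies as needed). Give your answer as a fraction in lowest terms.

27/7

Row day 2 is strictly dominated by row day 3, so the inspector never plays it.
The remaining 2×2 game on (day 1, day 3) × (day 1, day 2) has no saddle point. Let the inspector play day 1 with probability p; indifference gives 6p + (1−p) = 3p + 5(1−p), so p = 4/7.
Similarly the inspectee's optimal q on day 1 is 2/7, and the value is 6·(2/7) + (3)·(5/7) = 27/7.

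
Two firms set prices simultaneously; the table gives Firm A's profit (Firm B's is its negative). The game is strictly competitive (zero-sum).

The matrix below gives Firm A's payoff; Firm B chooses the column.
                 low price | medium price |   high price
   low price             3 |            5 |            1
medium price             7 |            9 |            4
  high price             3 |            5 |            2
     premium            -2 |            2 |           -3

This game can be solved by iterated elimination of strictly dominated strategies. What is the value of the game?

Column low price is strictly dominated by high price for Firm B (1<3, 4<7, 2<3, -3<-2); eliminate low price.
Column medium price is strictly dominated by high price for Firm B (1<5, 4<9, 2<5, -3<2); eliminate medium price.
Row premium is strictly dominated by row low price (1>-3); eliminate premium.
Row high price is strictly dominated by row medium price (4>2); eliminate high price.
Row low price is strictly dominated by row medium price (4>1); eliminate low price.
Only (medium price, high price) remains, with payoff 4.

4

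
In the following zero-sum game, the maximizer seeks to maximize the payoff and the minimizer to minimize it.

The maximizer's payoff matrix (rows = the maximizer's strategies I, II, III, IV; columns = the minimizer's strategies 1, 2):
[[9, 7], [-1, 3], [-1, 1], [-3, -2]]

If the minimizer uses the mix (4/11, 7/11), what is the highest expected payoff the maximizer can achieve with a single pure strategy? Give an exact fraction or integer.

85/11

I: (9)·(4/11) + (7)·(7/11) = 85/11.
II: (-1)·(4/11) + (3)·(7/11) = 17/11.
III: (-1)·(4/11) + (1)·(7/11) = 3/11.
IV: (-3)·(4/11) + (-2)·(7/11) = -26/11.
The best pure response is I with expected payoff 85/11.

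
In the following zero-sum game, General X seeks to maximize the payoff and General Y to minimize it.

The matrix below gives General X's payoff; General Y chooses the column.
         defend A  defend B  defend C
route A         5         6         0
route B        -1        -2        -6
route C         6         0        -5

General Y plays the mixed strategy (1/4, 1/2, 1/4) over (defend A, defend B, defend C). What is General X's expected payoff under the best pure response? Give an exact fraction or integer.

route A: (5)·(1/4) + (6)·(1/2) + (0)·(1/4) = 17/4.
route B: (-1)·(1/4) + (-2)·(1/2) + (-6)·(1/4) = -11/4.
route C: (6)·(1/4) + (0)·(1/2) + (-5)·(1/4) = 1/4.
The best pure response is route A with expected payoff 17/4.

17/4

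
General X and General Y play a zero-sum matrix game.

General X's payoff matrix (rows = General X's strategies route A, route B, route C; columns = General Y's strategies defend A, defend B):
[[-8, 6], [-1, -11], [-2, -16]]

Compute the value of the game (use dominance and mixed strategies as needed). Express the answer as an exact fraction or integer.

-47/12

Row route C is strictly dominated by row route B, so General X never plays it.
The remaining 2×2 game on (route A, route B) × (defend A, defend B) has no saddle point. Let General X play route A with probability p; indifference gives −8p − (1−p) = 6p − 11(1−p), so p = 5/12.
Similarly General Y's optimal q on defend A is 17/24, and the value is -8·(17/24) + (6)·(7/24) = -47/12.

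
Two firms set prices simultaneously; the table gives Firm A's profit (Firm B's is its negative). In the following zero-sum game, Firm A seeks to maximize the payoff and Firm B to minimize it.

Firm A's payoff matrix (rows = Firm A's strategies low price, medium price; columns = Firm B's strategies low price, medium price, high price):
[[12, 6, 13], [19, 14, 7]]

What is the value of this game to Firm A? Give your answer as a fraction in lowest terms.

10

Column low price is strictly dominated by medium price for Firm B (it gives Firm A more in every row).
The remaining 2×2 game on (low price, medium price) × (medium price, high price) has no saddle point. Let Firm A play low price with probability p; indifference gives 6p + 14(1−p) = 13p + 7(1−p), so p = 1/2.
Similarly Firm B's optimal q on medium price is 3/7, and the value is 6·(3/7) + (13)·(4/7) = 10.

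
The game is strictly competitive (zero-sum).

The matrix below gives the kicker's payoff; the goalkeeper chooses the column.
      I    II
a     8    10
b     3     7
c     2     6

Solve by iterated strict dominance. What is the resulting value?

8

Row c is strictly dominated by row a (8>2, 10>6); eliminate c.
Column II is strictly dominated by I for the goalkeeper (8<10, 3<7); eliminate II.
Row b is strictly dominated by row a (8>3); eliminate b.
Only (a, I) remains, with payoff 8.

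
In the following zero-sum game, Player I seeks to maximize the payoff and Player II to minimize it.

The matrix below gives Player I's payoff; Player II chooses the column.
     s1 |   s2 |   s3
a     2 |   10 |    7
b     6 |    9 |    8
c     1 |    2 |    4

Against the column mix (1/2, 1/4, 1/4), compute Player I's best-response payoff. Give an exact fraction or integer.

a: (2)·(1/2) + (10)·(1/4) + (7)·(1/4) = 21/4.
b: (6)·(1/2) + (9)·(1/4) + (8)·(1/4) = 29/4.
c: (1)·(1/2) + (2)·(1/4) + (4)·(1/4) = 2.
The best pure response is b with expected payoff 29/4.

29/4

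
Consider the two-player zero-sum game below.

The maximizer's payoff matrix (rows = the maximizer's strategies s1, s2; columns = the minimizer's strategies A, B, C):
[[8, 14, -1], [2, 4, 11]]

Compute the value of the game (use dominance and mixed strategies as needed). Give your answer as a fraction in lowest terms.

Column B is strictly dominated by A for the minimizer (it gives the maximizer more in every row).
The remaining 2×2 game on (s1, s2) × (A, C) has no saddle point. Let the maximizer play s1 with probability p; indifference gives 8p + 2(1−p) = −p + 11(1−p), so p = 1/2.
Similarly the minimizer's optimal q on A is 2/3, and the value is 8·(2/3) + (-1)·(1/3) = 5.

5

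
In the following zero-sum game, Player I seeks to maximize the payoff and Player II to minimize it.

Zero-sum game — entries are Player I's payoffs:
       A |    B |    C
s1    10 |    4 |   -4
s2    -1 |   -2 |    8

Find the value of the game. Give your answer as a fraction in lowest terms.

Column A is strictly dominated by B for Player II (it gives Player I more in every row).
The remaining 2×2 game on (s1, s2) × (B, C) has no saddle point. Let Player I play s1 with probability p; indifference gives 4p − 2(1−p) = −4p + 8(1−p), so p = 5/9.
Similarly Player II's optimal q on B is 2/3, and the value is 4·(2/3) + (-4)·(1/3) = 4/3.

4/3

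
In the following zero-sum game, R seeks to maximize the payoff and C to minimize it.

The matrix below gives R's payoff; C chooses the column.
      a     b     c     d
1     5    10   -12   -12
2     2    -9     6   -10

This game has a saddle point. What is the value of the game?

Row minima: -12, -10 → R's maximin is -10.
Column maxima: 5, 10, 6, -10 → C's minimax is -10.
They coincide at (2, d), so the value is -10.

-10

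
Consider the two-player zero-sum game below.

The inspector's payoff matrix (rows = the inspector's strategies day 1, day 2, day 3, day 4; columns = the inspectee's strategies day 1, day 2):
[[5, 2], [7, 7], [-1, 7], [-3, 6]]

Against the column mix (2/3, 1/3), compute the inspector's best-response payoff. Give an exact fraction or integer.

day 1: (5)·(2/3) + (2)·(1/3) = 4.
day 2: (7)·(2/3) + (7)·(1/3) = 7.
day 3: (-1)·(2/3) + (7)·(1/3) = 5/3.
day 4: (-3)·(2/3) + (6)·(1/3) = 0.
The best pure response is day 2 with expected payoff 7.

7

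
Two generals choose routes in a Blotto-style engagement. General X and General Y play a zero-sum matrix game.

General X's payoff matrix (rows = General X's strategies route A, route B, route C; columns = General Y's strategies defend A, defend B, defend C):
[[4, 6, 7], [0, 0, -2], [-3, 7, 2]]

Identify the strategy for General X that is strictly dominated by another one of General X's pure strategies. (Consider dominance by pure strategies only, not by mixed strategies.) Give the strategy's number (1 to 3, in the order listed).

Compare route B with route A: 4 > 0, 6 > 0, 7 > -2.
So route A strictly dominates route B for General X; route B is strictly dominated.

2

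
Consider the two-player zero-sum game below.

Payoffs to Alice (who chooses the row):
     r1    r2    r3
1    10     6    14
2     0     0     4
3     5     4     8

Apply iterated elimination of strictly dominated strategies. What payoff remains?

Column r3 is strictly dominated by r1 for Bob (10<14, 0<4, 5<8); eliminate r3.
Row 3 is strictly dominated by row 1 (10>5, 6>4); eliminate 3.
Row 2 is strictly dominated by row 1 (10>0, 6>0); eliminate 2.
Column r1 is strictly dominated by r2 for Bob (6<10); eliminate r1.
Only (1, r2) remains, with payoff 6.

6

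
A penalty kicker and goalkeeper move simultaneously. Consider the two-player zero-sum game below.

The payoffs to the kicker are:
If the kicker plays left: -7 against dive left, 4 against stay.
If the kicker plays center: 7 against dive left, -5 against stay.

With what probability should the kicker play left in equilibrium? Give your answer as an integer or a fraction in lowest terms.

Row minima are -7 and -5, so the kicker's maximin is -5; column maxima are 7 and 4, so the goalkeeper's minimax is 4. These differ, so the equilibrium is in mixed strategies.
Let the kicker play left with probability p. The goalkeeper is indifferent when −7p + 7(1−p) = 4p − 5(1−p), giving p = 12/23.

12/23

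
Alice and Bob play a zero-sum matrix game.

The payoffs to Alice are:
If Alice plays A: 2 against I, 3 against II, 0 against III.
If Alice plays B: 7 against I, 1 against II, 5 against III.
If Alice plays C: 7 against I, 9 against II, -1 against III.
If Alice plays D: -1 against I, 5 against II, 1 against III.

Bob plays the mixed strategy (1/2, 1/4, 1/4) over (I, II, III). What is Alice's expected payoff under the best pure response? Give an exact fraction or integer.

A: (2)·(1/2) + (3)·(1/4) + (0)·(1/4) = 7/4.
B: (7)·(1/2) + (1)·(1/4) + (5)·(1/4) = 5.
C: (7)·(1/2) + (9)·(1/4) + (-1)·(1/4) = 11/2.
D: (-1)·(1/2) + (5)·(1/4) + (1)·(1/4) = 1.
The best pure response is C with expected payoff 11/2.

11/2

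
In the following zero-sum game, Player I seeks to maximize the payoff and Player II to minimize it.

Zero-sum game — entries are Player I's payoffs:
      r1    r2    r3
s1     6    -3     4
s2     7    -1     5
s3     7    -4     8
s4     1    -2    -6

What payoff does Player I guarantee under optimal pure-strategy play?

Row minima: -3, -1, -4, -6 → Player I's maximin is -1.
Column maxima: 7, -1, 8 → Player II's minimax is -1.
They coincide at (s2, r2), so the value is -1.

-1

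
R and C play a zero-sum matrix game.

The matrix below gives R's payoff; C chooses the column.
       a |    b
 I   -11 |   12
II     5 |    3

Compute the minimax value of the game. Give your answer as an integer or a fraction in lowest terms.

Row minima are -11 and 3, so R's maximin is 3; column maxima are 5 and 12, so C's minimax is 5. These differ, so the equilibrium is in mixed strategies.
Let R play I with probability p. C is indifferent when −11p + 5(1−p) = 12p + 3(1−p), giving p = 2/25.
Let C play a with probability q. R is indifferent when −11q + 12(1−q) = 5q + 3(1−q), giving q = 9/25.
The value is -11·(9/25) + (12)·(16/25) = 93/25.

93/25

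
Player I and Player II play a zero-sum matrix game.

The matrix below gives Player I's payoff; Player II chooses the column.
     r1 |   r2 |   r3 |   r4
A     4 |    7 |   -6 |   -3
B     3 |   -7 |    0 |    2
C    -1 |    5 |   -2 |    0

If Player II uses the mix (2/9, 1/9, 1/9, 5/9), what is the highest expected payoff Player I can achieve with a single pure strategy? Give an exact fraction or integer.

A: (4)·(2/9) + (7)·(1/9) + (-6)·(1/9) + (-3)·(5/9) = -2/3.
B: (3)·(2/9) + (-7)·(1/9) + (0)·(1/9) + (2)·(5/9) = 1.
C: (-1)·(2/9) + (5)·(1/9) + (-2)·(1/9) + (0)·(5/9) = 1/9.
The best pure response is B with expected payoff 1.

1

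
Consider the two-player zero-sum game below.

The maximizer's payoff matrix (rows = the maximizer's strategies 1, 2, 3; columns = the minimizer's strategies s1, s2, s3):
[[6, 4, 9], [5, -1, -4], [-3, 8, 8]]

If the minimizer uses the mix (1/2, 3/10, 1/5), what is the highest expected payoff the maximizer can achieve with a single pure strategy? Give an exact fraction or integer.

6

1: (6)·(1/2) + (4)·(3/10) + (9)·(1/5) = 6.
2: (5)·(1/2) + (-1)·(3/10) + (-4)·(1/5) = 7/5.
3: (-3)·(1/2) + (8)·(3/10) + (8)·(1/5) = 5/2.
The best pure response is 1 with expected payoff 6.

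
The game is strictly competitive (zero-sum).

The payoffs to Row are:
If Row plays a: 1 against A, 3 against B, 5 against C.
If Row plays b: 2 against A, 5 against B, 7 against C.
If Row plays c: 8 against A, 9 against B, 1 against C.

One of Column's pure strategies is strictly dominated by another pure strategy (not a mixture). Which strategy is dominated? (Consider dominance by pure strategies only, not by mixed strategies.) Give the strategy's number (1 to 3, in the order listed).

2

Column prefers columns that give Row less. Compare B with A: 1 < 3, 2 < 5, 8 < 9.
So A strictly dominates B for Column; B is strictly dominated.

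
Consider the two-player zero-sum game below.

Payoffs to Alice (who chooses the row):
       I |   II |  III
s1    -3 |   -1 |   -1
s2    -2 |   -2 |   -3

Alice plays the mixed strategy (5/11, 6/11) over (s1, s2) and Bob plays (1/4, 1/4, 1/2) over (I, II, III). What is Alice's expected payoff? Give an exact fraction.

-45/22

Against (1/4, 1/4, 1/2), each row's expected payoff is s1: -3/2; s2: -5/2.
Taking the (5/11, 6/11)-weighted average: (5/11)·(-3/2) + (6/11)·(-5/2) = -45/22.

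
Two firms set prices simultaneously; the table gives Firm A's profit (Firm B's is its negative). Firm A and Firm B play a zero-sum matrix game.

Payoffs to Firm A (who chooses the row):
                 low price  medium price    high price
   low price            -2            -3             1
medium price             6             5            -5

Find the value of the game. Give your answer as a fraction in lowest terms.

Column low price is strictly dominated by medium price for Firm B (it gives Firm A more in every row).
The remaining 2×2 game on (low price, medium price) × (medium price, high price) has no saddle point. Let Firm A play low price with probability p; indifference gives −3p + 5(1−p) = p − 5(1−p), so p = 5/7.
Similarly Firm B's optimal q on medium price is 3/7, and the value is -3·(3/7) + (1)·(4/7) = -5/7.

-5/7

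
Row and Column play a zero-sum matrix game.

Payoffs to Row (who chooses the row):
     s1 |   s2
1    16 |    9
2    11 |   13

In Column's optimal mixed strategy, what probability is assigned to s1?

4/9

Row minima are 9 and 11, so Row's maximin is 11; column maxima are 16 and 13, so Column's minimax is 13. These differ, so the equilibrium is in mixed strategies.
Let Column play s1 with probability q. Row is indifferent when 16q + 9(1−q) = 11q + 13(1−q), giving q = 4/9.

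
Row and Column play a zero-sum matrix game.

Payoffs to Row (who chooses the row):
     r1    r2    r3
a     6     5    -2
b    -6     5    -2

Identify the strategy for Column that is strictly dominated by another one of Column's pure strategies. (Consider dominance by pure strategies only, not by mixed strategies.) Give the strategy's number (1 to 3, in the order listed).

2

Column prefers columns that give Row less. Compare r2 with r3: -2 < 5, -2 < 5.
So r3 strictly dominates r2 for Column; r2 is strictly dominated.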